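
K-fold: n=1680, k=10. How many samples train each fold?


Fold size = 1680/10 = 168
Training per fold = 1680 - 168 = 1512

1512


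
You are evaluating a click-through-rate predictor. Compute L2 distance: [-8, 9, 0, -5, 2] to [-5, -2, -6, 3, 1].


d = √((-8+ 5)² + (9+ 2)² + (0+ 6)² + (-5-3)² + (2-1)²)
  = √(9 + 121 + 36 + 64 + 1)
  = √231 = 15.1987

15.1987


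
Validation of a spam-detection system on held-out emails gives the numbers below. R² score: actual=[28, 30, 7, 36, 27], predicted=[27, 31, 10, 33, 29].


ȳ = 25.6
SS_res = Σ(y-ŷ)² = 24
SS_tot = Σ(y-ȳ)² = 481.2
R² = 1 - SS_res/SS_tot = 1 - 0.0499 = 0.9501

0.9501


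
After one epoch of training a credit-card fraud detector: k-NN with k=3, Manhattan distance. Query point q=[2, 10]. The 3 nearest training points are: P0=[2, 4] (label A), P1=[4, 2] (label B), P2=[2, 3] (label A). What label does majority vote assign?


d(q,P0) = 6  (label A)
d(q,P1) = 10  (label B)
d(q,P2) = 7  (label A)
Votes: A=2, B=1
Majority → A

A


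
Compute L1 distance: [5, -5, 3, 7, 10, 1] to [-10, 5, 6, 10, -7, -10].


d = |5+ 10| + |-5-5| + |3-6| + |7-10| + |10+ 7| + |1+ 10|
  = 15 + 10 + 3 + 3 + 17 + 11
  = 59

59


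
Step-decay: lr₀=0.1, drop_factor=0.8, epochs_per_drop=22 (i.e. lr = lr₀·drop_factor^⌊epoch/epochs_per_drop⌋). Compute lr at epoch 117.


n_drops = ⌊117/22⌋ = 5
lr = 0.1·0.8^5 = 0.1·0.32768 = 0.032768

0.032768


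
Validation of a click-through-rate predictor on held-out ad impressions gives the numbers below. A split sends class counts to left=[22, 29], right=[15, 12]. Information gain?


Parent = [37, 41], H_parent = 0.9981
H_left = 0.9864 (n=51), H_right = 0.9911 (n=27)
H_children = (51/78)·0.9864 + (27/78)·0.9911 = 0.988
IG = 0.9981 - 0.988 = 0.0101

0.0101


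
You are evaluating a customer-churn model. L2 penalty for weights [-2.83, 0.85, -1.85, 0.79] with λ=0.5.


‖w‖₂² = (-2.83)² + (0.85)² + (-1.85)² + (0.79)²
     = 8.0089 + 0.7225 + 3.4225 + 0.6241
     = 12.778
λ·‖w‖₂² = 0.5·12.778 = 6.389

6.389


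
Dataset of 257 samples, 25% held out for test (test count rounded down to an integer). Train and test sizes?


Test = ⌊257·25/100⌋ = 64
Train = 257 - 64 = 193

Train: 193, Test: 64


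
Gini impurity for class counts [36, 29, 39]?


Probabilities: [36/104, 29/104, 39/104] ≈ [0.3462, 0.2788, 0.375]
Σpᵢ² = (1296 + 841 + 1521)/104² = 3658/10816
Gini = 1 - Σpᵢ² = 1 - 3658/10816 = 0.6618

0.6618


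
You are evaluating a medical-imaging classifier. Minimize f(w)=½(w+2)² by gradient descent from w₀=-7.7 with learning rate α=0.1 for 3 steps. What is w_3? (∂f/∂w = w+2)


step 1: grad = -7.7+2 = -5.7; w = -7.7 - 0.1·(-5.7) = -7.13
step 2: grad = -7.13+2 = -5.13; w = -7.13 - 0.1·(-5.13) = -6.617
step 3: grad = -6.617+2 = -4.617; w = -6.617 - 0.1·(-4.617) = -6.1553

-6.1553


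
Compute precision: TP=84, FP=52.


Precision = TP/(TP+FP)
= 84/(84+52)
= 84/136 = 61.76%

61.76%


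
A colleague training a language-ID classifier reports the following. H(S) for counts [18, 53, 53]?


Probabilities: [18/124, 53/124, 53/124] ≈ [0.1452, 0.4274, 0.4274]
H = -((18/124)·log₂(18/124) + (53/124)·log₂(53/124) + (53/124)·log₂(53/124))
  = 1.4524 bits

1.4524 bits


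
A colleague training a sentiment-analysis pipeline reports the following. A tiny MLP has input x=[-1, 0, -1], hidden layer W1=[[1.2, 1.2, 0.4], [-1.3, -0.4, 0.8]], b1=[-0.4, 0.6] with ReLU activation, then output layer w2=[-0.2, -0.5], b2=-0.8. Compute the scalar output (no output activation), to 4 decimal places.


z1[0] = (1.2)·(-1) + (1.2)·(0) + (0.4)·(-1) - 0.4 = -2.0
z1[1] = (-1.3)·(-1) + (-0.4)·(0) + (0.8)·(-1) + 0.6 = 1.1
h = ReLU(z1) = [0.0, 1.1]
output = (-0.2)·(0.0) + (-0.5)·(1.1) - 0.8 = -1.35

-1.35


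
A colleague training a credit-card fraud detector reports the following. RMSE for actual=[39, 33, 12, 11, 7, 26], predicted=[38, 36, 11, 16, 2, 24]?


MSE = 65/6 = 10.8333
RMSE = √(65/6) = 3.2914

3.2914


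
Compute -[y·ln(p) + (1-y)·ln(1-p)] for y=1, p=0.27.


BCE = -[y·ln(p) + (1-y)·ln(1-p)]
= -1·ln(0.27) - 0
= -ln(0.27) = 1.3093

1.3093


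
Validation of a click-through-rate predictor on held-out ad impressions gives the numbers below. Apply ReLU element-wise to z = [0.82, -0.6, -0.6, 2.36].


ReLU(0.82) = max(0, 0.82) = 0.82
ReLU(-0.6) = max(0, -0.6) = 0.0
ReLU(-0.6) = max(0, -0.6) = 0.0
ReLU(2.36) = max(0, 2.36) = 2.36
result = [0.82, 0.0, 0.0, 2.36]

[0.82, 0.0, 0.0, 2.36]


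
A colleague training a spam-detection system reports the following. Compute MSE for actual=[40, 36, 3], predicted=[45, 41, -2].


Squared errors: (40-45)²=25, (36-41)²=25, (3+ 2)²=25
Sum = 75
MSE = 75/3 = 25

25


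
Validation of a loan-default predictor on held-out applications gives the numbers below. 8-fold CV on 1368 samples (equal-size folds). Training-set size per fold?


Fold size = 1368/8 = 171
Training per fold = 1368 - 171 = 1197

1197


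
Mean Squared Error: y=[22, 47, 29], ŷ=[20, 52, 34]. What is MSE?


Squared errors: (22-20)²=4, (47-52)²=25, (29-34)²=25
Sum = 54
MSE = 54/3 = 18

18


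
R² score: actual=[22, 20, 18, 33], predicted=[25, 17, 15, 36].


ȳ = 23.25
SS_res = Σ(y-ŷ)² = 36
SS_tot = Σ(y-ȳ)² = 134.75
R² = 1 - SS_res/SS_tot = 1 - 0.2672 = 0.7328

0.7328


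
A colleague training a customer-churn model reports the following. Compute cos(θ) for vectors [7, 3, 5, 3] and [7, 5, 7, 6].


A·B = 7·7 + 3·5 + 5·7 + 3·6 = 117
‖A‖ = √92 = 9.5917, ‖B‖ = √159 = 12.6095
cos = 117/(√92·√159) = 117/√14628 = 0.9674

0.9674


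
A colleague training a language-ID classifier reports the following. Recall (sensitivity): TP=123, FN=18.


Recall = TP/(TP+FN)
= 123/(123+18)
= 123/141 = 87.23%

87.23%


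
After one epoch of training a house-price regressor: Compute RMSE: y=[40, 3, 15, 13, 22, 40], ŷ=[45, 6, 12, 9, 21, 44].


MSE = 76/6 = 12.6667
RMSE = √(76/6) = 3.559

3.559


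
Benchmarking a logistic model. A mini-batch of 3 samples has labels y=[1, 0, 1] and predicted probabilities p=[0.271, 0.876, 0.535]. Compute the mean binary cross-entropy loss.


L[0] = -ln(0.271) = 1.3056
L[1] = -ln(1-0.876) = -ln(0.124) = 2.0875
L[2] = -ln(0.535) = 0.6255
mean = (1.3056 + 2.0875 + 0.6255)/3 = 1.3395

1.3395


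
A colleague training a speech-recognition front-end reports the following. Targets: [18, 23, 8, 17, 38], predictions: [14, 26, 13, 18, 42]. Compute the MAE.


Absolute errors: |18-14|=4, |23-26|=3, |8-13|=5, |17-18|=1, |38-42|=4
Sum = 17
MAE = 17/5 = 17/5

17/5


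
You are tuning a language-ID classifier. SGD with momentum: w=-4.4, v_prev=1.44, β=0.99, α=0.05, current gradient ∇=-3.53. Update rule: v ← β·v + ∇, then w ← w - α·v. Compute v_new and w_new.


v_new = 0.99·1.44 - 3.53 = 1.4256 - 3.53 = -2.1044
w_new = -4.4 - 0.05·-2.1044 = -4.4 + 0.10522 = -4.29478

v_new=-2.1044, w_new=-4.29478


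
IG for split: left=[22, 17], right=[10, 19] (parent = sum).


Parent = [32, 36], H_parent = 0.9975
H_left = 0.9881 (n=39), H_right = 0.9294 (n=29)
H_children = (39/68)·0.9881 + (29/68)·0.9294 = 0.9631
IG = 0.9975 - 0.9631 = 0.0344

0.0344


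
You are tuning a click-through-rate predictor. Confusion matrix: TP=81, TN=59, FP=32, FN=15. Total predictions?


Total = TP + TN + FP + FN
= 81 + 59 + 32 + 15
= 187
(Predicted positive: 113, predicted negative: 74)

187


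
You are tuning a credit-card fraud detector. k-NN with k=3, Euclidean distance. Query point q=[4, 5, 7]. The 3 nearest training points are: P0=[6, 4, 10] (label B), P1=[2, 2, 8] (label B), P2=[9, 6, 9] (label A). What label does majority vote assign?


d(q,P0) = 3.7417  (label B)
d(q,P1) = 3.7417  (label B)
d(q,P2) = 5.4772  (label A)
Votes: A=1, B=2
Majority → B

B


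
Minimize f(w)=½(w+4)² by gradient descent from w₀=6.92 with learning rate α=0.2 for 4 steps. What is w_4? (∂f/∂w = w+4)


step 1: grad = 6.92+4 = 10.92; w = 6.92 - 0.2·(10.92) = 4.736
step 2: grad = 4.736+4 = 8.736; w = 4.736 - 0.2·(8.736) = 2.9888
step 3: grad = 2.9888+4 = 6.9888; w = 2.9888 - 0.2·(6.9888) = 1.59104
step 4: grad = 1.59104+4 = 5.59104; w = 1.59104 - 0.2·(5.59104) = 0.472832

0.472832


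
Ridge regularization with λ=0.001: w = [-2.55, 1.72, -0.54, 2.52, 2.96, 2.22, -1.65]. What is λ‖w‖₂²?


‖w‖₂² = (-2.55)² + (1.72)² + (-0.54)² + (2.52)² + (2.96)² + (2.22)² + (-1.65)²
     = 6.5025 + 2.9584 + 0.2916 + 6.3504 + 8.7616 + 4.9284 + 2.7225
     = 32.5154
λ·‖w‖₂² = 0.001·32.5154 = 0.032515

0.032515


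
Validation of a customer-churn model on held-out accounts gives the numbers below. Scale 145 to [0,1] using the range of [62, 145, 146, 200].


min=62, max=200
(145-62)/(200-62) = 83/138 = 0.6014

0.6014


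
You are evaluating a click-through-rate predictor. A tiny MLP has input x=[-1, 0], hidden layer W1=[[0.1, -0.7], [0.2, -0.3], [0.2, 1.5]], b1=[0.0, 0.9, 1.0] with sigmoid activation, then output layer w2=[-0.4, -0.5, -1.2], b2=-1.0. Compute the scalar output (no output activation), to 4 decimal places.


z1[0] = (0.1)·(-1) + (-0.7)·(0) + 0.0 = -0.1
z1[1] = (0.2)·(-1) + (-0.3)·(0) + 0.9 = 0.7
z1[2] = (0.2)·(-1) + (1.5)·(0) + 1.0 = 0.8
h = sigmoid(z1) = [0.475, 0.6682, 0.69]
output = (-0.4)·(0.475) + (-0.5)·(0.6682) + (-1.2)·(0.69) - 1.0 = -2.3521

-2.3521


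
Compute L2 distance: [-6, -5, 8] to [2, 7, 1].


d = √((-6-2)² + (-5-7)² + (8-1)²)
  = √(64 + 144 + 49)
  = √257 = 16.0312

16.0312


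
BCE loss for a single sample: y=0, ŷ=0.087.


BCE = -[y·ln(p) + (1-y)·ln(1-p)]
= -0 - 1·ln(1-0.087)
= -ln(0.913) = 0.091

0.091


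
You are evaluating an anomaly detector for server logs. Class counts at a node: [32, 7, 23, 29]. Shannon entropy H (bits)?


Probabilities: [32/91, 7/91, 23/91, 29/91] ≈ [0.3516, 0.0769, 0.2527, 0.3187]
H = -((32/91)·log₂(32/91) + (7/91)·log₂(7/91) + (23/91)·log₂(23/91) + (29/91)·log₂(29/91))
  = 1.8421 bits

1.8421 bits


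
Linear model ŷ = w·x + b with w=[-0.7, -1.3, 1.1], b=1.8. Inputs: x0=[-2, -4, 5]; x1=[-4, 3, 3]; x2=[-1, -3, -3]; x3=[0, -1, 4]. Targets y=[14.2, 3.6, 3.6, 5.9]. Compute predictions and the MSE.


ŷ0 = (-0.7)·(-2) + (-1.3)·(-4) + (1.1)·(5) + 1.8 = 13.9
ŷ1 = (-0.7)·(-4) + (-1.3)·(3) + (1.1)·(3) + 1.8 = 4.0
ŷ2 = (-0.7)·(-1) + (-1.3)·(-3) + (1.1)·(-3) + 1.8 = 3.1
ŷ3 = (-0.7)·(0) + (-1.3)·(-1) + (1.1)·(4) + 1.8 = 7.5
errors² = [0.09, 0.16, 0.25, 2.56]
MSE = 3.0600/4 = 0.765

0.765


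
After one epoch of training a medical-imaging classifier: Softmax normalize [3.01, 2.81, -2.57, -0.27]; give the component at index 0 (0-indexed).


Exponentials: e^3.01=20.2874, e^2.81=16.6099, e^-2.57=0.0765, e^-0.27=0.7634
Sum = 37.7372
Softmax = [0.5376, 0.4401, 0.002, 0.0202]
p[0] = 20.2874/37.7372 = 0.5376

0.5376


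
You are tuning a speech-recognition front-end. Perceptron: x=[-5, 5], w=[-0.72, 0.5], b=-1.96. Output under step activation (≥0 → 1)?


z = (-5)·(-0.72) + (5)·(0.5) - 1.96
  = 4.14
step(z) = 1 (z≥0)

1


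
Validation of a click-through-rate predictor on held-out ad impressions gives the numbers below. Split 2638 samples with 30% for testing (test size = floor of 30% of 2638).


Test = ⌊2638·30/100⌋ = 791
Train = 2638 - 791 = 1847

Train: 1847, Test: 791


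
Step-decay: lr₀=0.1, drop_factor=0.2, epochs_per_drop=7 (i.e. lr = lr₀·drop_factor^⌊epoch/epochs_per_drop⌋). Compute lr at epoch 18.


n_drops = ⌊18/7⌋ = 2
lr = 0.1·0.2^2 = 0.1·0.04 = 0.004

0.004


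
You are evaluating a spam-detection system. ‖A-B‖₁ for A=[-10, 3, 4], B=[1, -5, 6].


d = |-10-1| + |3+ 5| + |4-6|
  = 11 + 8 + 2
  = 21

21


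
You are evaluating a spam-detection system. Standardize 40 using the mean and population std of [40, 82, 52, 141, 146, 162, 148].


μ = 110.1429, σ = 46.9846
z = (40 - 110.1429)/46.9846 = -1.4929

-1.4929


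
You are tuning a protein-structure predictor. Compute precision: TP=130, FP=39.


Precision = TP/(TP+FP)
= 130/(130+39)
= 130/169 = 76.92%

76.92%


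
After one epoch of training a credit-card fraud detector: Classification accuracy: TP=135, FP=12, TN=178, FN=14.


Accuracy = (TP+TN)/(TP+TN+FP+FN)
= (135+178)/(339)
= 313/339 = 92.33%

92.33%


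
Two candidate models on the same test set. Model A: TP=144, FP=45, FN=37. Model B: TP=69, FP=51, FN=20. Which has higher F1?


Model A: P=144/189=0.7619, R=144/181=0.7956, F1=2PR/(P+R)=2TP/(2TP+FP+FN)=288/370=0.7784
Model B: P=69/120=0.575, R=69/89=0.7753, F1=2PR/(P+R)=2TP/(2TP+FP+FN)=138/209=0.6603
0.7784 > 0.6603 → Model A

Model A


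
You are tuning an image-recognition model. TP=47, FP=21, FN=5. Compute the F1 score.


Precision = 47/68 = 0.6912
Recall = 47/52 = 0.9038
F1 = 2·P·R/(P+R) = 2·TP/(2·TP+FP+FN) = 94/(94+21+5) = 94/120 = 0.7833

0.7833


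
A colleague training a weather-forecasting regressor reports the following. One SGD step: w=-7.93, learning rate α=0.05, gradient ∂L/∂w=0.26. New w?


w_new = w - α·∇
= -7.93 - 0.05·0.26
= -7.93 - 0.013
= -7.943

-7.943


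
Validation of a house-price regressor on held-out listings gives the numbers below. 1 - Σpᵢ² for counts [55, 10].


Probabilities: [55/65, 10/65] ≈ [0.8462, 0.1538]
Σpᵢ² = (3025 + 100)/65² = 3125/4225
Gini = 1 - Σpᵢ² = 1 - 3125/4225 = 0.2604

0.2604


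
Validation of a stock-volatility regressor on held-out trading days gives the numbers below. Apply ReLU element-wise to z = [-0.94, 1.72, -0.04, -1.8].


ReLU(-0.94) = max(0, -0.94) = 0.0
ReLU(1.72) = max(0, 1.72) = 1.72
ReLU(-0.04) = max(0, -0.04) = 0.0
ReLU(-1.8) = max(0, -1.8) = 0.0
result = [0.0, 1.72, 0.0, 0.0]

[0.0, 1.72, 0.0, 0.0]


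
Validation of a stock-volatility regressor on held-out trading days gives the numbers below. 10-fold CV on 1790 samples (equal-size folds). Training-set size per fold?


Fold size = 1790/10 = 179
Training per fold = 1790 - 179 = 1611

1611


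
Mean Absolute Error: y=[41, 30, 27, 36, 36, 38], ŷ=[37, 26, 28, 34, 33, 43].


Absolute errors: |41-37|=4, |30-26|=4, |27-28|=1, |36-34|=2, |36-33|=3, |38-43|=5
Sum = 19
MAE = 19/6 = 19/6

19/6


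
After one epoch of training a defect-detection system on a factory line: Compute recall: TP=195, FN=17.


Recall = TP/(TP+FN)
= 195/(195+17)
= 195/212 = 91.98%

91.98%


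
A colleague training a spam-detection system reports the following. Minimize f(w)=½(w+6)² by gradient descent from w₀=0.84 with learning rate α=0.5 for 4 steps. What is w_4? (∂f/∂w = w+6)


step 1: grad = 0.84+6 = 6.84; w = 0.84 - 0.5·(6.84) = -2.58
step 2: grad = -2.58+6 = 3.42; w = -2.58 - 0.5·(3.42) = -4.29
step 3: grad = -4.29+6 = 1.71; w = -4.29 - 0.5·(1.71) = -5.145
step 4: grad = -5.145+6 = 0.855; w = -5.145 - 0.5·(0.855) = -5.5725

-5.5725


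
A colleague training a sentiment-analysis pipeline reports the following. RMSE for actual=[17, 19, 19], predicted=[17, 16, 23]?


MSE = 25/3 = 8.3333
RMSE = √(25/3) = 2.8868

2.8868


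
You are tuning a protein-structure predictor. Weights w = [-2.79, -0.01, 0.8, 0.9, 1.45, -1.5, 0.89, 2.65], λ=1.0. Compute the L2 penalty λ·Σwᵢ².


‖w‖₂² = (-2.79)² + (-0.01)² + (0.8)² + (0.9)² + (1.45)² + (-1.5)² + (0.89)² + (2.65)²
     = 7.7841 + 0.0001 + 0.64 + 0.81 + 2.1025 + 2.25 + 0.7921 + 7.0225
     = 21.4013
λ·‖w‖₂² = 1.0·21.4013 = 21.4013

21.4013


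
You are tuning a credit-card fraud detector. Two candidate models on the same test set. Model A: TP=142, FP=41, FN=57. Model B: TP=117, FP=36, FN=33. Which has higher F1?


Model A: P=142/183=0.776, R=142/199=0.7136, F1=2PR/(P+R)=2TP/(2TP+FP+FN)=284/382=0.7435
Model B: P=117/153=0.7647, R=117/150=0.78, F1=2PR/(P+R)=2TP/(2TP+FP+FN)=234/303=0.7723
0.7435 < 0.7723 → Model B

Model B


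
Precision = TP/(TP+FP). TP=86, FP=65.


Precision = TP/(TP+FP)
= 86/(86+65)
= 86/151 = 56.95%

56.95%


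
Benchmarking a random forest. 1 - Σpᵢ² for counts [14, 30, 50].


Probabilities: [14/94, 30/94, 50/94] ≈ [0.1489, 0.3191, 0.5319]
Σpᵢ² = (196 + 900 + 2500)/94² = 3596/8836
Gini = 1 - Σpᵢ² = 1 - 3596/8836 = 0.593

0.593


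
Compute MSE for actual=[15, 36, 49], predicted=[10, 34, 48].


Squared errors: (15-10)²=25, (36-34)²=4, (49-48)²=1
Sum = 30
MSE = 30/3 = 10

10


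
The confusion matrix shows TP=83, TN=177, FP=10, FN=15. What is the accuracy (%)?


Accuracy = (TP+TN)/(TP+TN+FP+FN)
= (83+177)/(285)
= 260/285 = 91.23%

91.23%


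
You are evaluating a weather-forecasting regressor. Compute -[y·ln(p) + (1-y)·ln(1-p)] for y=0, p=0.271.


BCE = -[y·ln(p) + (1-y)·ln(1-p)]
= -0 - 1·ln(1-0.271)
= -ln(0.729) = 0.3161

0.3161


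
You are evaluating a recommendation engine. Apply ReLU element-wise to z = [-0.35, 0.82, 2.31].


ReLU(-0.35) = max(0, -0.35) = 0.0
ReLU(0.82) = max(0, 0.82) = 0.82
ReLU(2.31) = max(0, 2.31) = 2.31
result = [0.0, 0.82, 2.31]

[0.0, 0.82, 2.31]


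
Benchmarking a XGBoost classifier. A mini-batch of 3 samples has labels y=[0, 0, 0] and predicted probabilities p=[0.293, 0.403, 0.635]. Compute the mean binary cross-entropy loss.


L[0] = -ln(1-0.293) = -ln(0.707) = 0.3467
L[1] = -ln(1-0.403) = -ln(0.597) = 0.5158
L[2] = -ln(1-0.635) = -ln(0.365) = 1.0079
mean = (0.3467 + 0.5158 + 1.0079)/3 = 0.6235

0.6235


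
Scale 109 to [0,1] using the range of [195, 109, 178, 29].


min=29, max=195
(109-29)/(195-29) = 80/166 = 0.4819

0.4819


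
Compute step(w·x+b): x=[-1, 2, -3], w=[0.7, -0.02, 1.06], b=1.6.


z = (-1)·(0.7) + (2)·(-0.02) + (-3)·(1.06) + 1.6
  = -2.32
step(z) = 0 (z<0)

0


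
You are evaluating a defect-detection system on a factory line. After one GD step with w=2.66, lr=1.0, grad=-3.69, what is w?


w_new = w - α·∇
= 2.66 - 1.0·-3.69
= 2.66 + 3.69
= 6.35

6.35


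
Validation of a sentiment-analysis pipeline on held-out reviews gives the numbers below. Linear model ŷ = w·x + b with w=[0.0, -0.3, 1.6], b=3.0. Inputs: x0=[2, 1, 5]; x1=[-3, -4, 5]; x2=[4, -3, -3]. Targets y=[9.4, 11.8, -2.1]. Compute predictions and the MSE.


ŷ0 = (0.0)·(2) + (-0.3)·(1) + (1.6)·(5) + 3.0 = 10.7
ŷ1 = (0.0)·(-3) + (-0.3)·(-4) + (1.6)·(5) + 3.0 = 12.2
ŷ2 = (0.0)·(4) + (-0.3)·(-3) + (1.6)·(-3) + 3.0 = -0.9
errors² = [1.69, 0.16, 1.44]
MSE = 3.2900/3 = 1.0967

1.0967


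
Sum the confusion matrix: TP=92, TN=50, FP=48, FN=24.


Total = TP + TN + FP + FN
= 92 + 50 + 48 + 24
= 214
(Predicted positive: 140, predicted negative: 74)

214


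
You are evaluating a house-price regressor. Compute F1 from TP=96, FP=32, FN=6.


Precision = 96/128 = 0.75
Recall = 96/102 = 0.9412
F1 = 2·P·R/(P+R) = 2·TP/(2·TP+FP+FN) = 192/(192+32+6) = 192/230 = 0.8348

0.8348


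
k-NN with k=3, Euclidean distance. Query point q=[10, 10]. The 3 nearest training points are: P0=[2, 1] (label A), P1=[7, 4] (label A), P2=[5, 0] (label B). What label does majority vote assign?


d(q,P0) = 12.0416  (label A)
d(q,P1) = 6.7082  (label A)
d(q,P2) = 11.1803  (label B)
Votes: A=2, B=1
Majority → A

A


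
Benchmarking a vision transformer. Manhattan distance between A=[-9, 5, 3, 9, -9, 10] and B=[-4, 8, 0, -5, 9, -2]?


d = |-9+ 4| + |5-8| + |3-0| + |9+ 5| + |-9-9| + |10+ 2|
  = 5 + 3 + 3 + 14 + 18 + 12
  = 55

55


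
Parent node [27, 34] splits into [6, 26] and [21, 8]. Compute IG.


Parent = [27, 34], H_parent = 0.9905
H_left = 0.6962 (n=32), H_right = 0.8498 (n=29)
H_children = (32/61)·0.6962 + (29/61)·0.8498 = 0.7692
IG = 0.9905 - 0.7692 = 0.2213

0.2213


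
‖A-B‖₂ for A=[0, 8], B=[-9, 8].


d = √((0+ 9)² + (8-8)²)
  = √(81 + 0)
  = √81 = 9.0

9.0


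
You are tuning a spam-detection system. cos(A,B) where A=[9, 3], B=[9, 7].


A·B = 9·9 + 3·7 = 102
‖A‖ = √90 = 9.4868, ‖B‖ = √130 = 11.4018
cos = 102/(√90·√130) = 102/√11700 = 0.943

0.943


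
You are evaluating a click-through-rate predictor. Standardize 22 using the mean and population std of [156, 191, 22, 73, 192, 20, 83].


μ = 105.2857, σ = 68.8554
z = (22 - 105.2857)/68.8554 = -1.2096

-1.2096


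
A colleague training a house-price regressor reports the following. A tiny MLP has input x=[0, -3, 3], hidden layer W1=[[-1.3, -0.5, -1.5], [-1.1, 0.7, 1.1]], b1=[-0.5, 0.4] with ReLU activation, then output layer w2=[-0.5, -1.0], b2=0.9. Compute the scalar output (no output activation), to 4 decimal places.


z1[0] = (-1.3)·(0) + (-0.5)·(-3) + (-1.5)·(3) - 0.5 = -3.5
z1[1] = (-1.1)·(0) + (0.7)·(-3) + (1.1)·(3) + 0.4 = 1.6
h = ReLU(z1) = [0.0, 1.6]
output = (-0.5)·(0.0) + (-1.0)·(1.6) + 0.9 = -0.7

-0.7


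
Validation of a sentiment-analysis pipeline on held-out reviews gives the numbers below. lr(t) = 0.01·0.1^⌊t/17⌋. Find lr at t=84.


n_drops = ⌊84/17⌋ = 4
lr = 0.01·0.1^4 = 0.01·0.0001 = 0.000001

0.000001


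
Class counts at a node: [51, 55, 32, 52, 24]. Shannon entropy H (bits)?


Probabilities: [51/214, 55/214, 32/214, 52/214, 24/214] ≈ [0.2383, 0.257, 0.1495, 0.243, 0.1121]
H = -((51/214)·log₂(51/214) + (55/214)·log₂(55/214) + (32/214)·log₂(32/214) + (52/214)·log₂(52/214) + (24/214)·log₂(24/214))
  = 2.2567 bits

2.2567 bits


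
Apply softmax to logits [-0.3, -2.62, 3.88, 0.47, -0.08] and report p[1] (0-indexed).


Exponentials: e^-0.3=0.7408, e^-2.62=0.0728, e^3.88=48.4242, e^0.47=1.6, e^-0.08=0.9231
Sum = 51.7609
Softmax = [0.0143, 0.0014, 0.9355, 0.0309, 0.0178]
p[1] = 0.0728/51.7609 = 0.0014

0.0014


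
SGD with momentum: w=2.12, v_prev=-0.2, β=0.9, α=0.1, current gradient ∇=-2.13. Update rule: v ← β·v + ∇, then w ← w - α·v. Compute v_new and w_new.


v_new = 0.9·-0.2 - 2.13 = -0.18 - 2.13 = -2.31
w_new = 2.12 - 0.1·-2.31 = 2.12 + 0.231 = 2.351

v_new=-2.31, w_new=2.351


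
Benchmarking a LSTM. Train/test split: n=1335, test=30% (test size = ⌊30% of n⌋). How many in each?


Test = ⌊1335·30/100⌋ = 400
Train = 1335 - 400 = 935

Train: 935, Test: 400


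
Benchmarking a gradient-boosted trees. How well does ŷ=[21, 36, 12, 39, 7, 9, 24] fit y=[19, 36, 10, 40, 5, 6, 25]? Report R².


ȳ = 20.1429
SS_res = Σ(y-ŷ)² = 23
SS_tot = Σ(y-ȳ)² = 1202.86
R² = 1 - SS_res/SS_tot = 1 - 0.0191 = 0.9809

0.9809


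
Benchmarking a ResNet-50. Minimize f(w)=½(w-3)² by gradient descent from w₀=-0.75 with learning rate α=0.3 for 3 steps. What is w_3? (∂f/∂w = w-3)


step 1: grad = -0.75-3 = -3.75; w = -0.75 - 0.3·(-3.75) = 0.375
step 2: grad = 0.375-3 = -2.625; w = 0.375 - 0.3·(-2.625) = 1.1625
step 3: grad = 1.1625-3 = -1.8375; w = 1.1625 - 0.3·(-1.8375) = 1.71375

1.71375


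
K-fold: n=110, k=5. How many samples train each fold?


Fold size = 110/5 = 22
Training per fold = 110 - 22 = 88

88


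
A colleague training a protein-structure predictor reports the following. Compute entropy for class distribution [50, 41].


Probabilities: [50/91, 41/91] ≈ [0.5495, 0.4505]
H = -((50/91)·log₂(50/91) + (41/91)·log₂(41/91))
  = 0.9929 bits

0.9929 bits


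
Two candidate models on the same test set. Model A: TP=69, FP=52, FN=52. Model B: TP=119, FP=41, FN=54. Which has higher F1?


Model A: P=69/121=0.5702, R=69/121=0.5702, F1=2PR/(P+R)=2TP/(2TP+FP+FN)=138/242=0.5702
Model B: P=119/160=0.7438, R=119/173=0.6879, F1=2PR/(P+R)=2TP/(2TP+FP+FN)=238/333=0.7147
0.5702 < 0.7147 → Model B

Model B


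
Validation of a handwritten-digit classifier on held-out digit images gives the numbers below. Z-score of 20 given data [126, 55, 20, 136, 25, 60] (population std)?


μ = 70.3333, σ = 45.3529
z = (20 - 70.3333)/45.3529 = -1.1098

-1.1098


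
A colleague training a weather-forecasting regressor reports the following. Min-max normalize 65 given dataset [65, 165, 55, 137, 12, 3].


min=3, max=165
(65-3)/(165-3) = 62/162 = 0.3827

0.3827


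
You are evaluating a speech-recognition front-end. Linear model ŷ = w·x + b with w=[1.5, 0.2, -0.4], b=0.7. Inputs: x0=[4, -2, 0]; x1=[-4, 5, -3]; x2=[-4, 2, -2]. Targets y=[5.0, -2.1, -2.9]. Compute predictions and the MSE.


ŷ0 = (1.5)·(4) + (0.2)·(-2) + (-0.4)·(0) + 0.7 = 6.3
ŷ1 = (1.5)·(-4) + (0.2)·(5) + (-0.4)·(-3) + 0.7 = -3.1
ŷ2 = (1.5)·(-4) + (0.2)·(2) + (-0.4)·(-2) + 0.7 = -4.1
errors² = [1.69, 1.0, 1.44]
MSE = 4.1300/3 = 1.3767

1.3767


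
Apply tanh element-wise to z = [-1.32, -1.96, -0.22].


tanh(-1.32) = -0.8668
tanh(-1.96) = -0.9611
tanh(-0.22) = -0.2165
result = [-0.8668, -0.9611, -0.2165]

[-0.8668, -0.9611, -0.2165]


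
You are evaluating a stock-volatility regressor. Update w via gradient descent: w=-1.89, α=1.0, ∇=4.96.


w_new = w - α·∇
= -1.89 - 1.0·4.96
= -1.89 - 4.96
= -6.85

-6.85


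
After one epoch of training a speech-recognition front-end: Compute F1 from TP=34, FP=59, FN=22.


Precision = 34/93 = 0.3656
Recall = 34/56 = 0.6071
F1 = 2·P·R/(P+R) = 2·TP/(2·TP+FP+FN) = 68/(68+59+22) = 68/149 = 0.4564

0.4564


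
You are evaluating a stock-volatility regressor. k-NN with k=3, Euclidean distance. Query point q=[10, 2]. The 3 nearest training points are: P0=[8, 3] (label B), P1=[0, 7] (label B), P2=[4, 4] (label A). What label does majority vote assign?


d(q,P0) = 2.2361  (label B)
d(q,P1) = 11.1803  (label B)
d(q,P2) = 6.3246  (label A)
Votes: A=1, B=2
Majority → B

B


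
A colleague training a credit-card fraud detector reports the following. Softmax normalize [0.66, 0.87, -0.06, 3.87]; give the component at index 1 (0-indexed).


Exponentials: e^0.66=1.9348, e^0.87=2.3869, e^-0.06=0.9418, e^3.87=47.9424
Sum = 53.2059
Softmax = [0.0364, 0.0449, 0.0177, 0.9011]
p[1] = 2.3869/53.2059 = 0.0449

0.0449


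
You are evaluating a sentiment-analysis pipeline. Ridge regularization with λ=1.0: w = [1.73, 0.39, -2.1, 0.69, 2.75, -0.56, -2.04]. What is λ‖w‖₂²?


‖w‖₂² = (1.73)² + (0.39)² + (-2.1)² + (0.69)² + (2.75)² + (-0.56)² + (-2.04)²
     = 2.9929 + 0.1521 + 4.41 + 0.4761 + 7.5625 + 0.3136 + 4.1616
     = 20.0688
λ·‖w‖₂² = 1.0·20.0688 = 20.0688

20.0688


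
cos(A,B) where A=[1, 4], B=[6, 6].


A·B = 1·6 + 4·6 = 30
‖A‖ = √17 = 4.1231, ‖B‖ = √72 = 8.4853
cos = 30/(√17·√72) = 30/√1224 = 0.8575

0.8575


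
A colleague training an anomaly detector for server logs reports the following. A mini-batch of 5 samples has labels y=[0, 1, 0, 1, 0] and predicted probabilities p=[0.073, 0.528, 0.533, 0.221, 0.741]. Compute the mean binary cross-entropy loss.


L[0] = -ln(1-0.073) = -ln(0.927) = 0.0758
L[1] = -ln(0.528) = 0.6387
L[2] = -ln(1-0.533) = -ln(0.467) = 0.7614
L[3] = -ln(0.221) = 1.5096
L[4] = -ln(1-0.741) = -ln(0.259) = 1.3509
mean = (0.0758 + 0.6387 + 0.7614 + 1.5096 + 1.3509)/5 = 0.8673

0.8673


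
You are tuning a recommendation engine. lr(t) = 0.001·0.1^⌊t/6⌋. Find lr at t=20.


n_drops = ⌊20/6⌋ = 3
lr = 0.001·0.1^3 = 0.001·0.001 = 0.000001

0.000001


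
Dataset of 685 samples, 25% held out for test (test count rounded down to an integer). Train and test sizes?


Test = ⌊685·25/100⌋ = 171
Train = 685 - 171 = 514

Train: 514, Test: 171


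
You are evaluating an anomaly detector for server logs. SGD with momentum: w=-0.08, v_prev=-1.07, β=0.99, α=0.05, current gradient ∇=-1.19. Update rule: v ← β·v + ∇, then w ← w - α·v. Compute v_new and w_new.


v_new = 0.99·-1.07 - 1.19 = -1.0593 - 1.19 = -2.2493
w_new = -0.08 - 0.05·-2.2493 = -0.08 + 0.112465 = 0.032465

v_new=-2.2493, w_new=0.032465


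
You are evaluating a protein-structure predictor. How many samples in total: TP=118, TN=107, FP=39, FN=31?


Total = TP + TN + FP + FN
= 118 + 107 + 39 + 31
= 295
(Predicted positive: 157, predicted negative: 138)

295


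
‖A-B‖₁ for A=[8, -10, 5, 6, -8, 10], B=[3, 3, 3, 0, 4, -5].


d = |8-3| + |-10-3| + |5-3| + |6-0| + |-8-4| + |10+ 5|
  = 5 + 13 + 2 + 6 + 12 + 15
  = 53

53


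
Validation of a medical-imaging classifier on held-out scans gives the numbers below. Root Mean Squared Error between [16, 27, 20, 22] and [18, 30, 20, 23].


MSE = 14/4 = 3.5
RMSE = √(14/4) = 1.8708

1.8708


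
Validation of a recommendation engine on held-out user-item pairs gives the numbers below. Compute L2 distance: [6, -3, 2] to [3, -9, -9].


d = √((6-3)² + (-3+ 9)² + (2+ 9)²)
  = √(9 + 36 + 121)
  = √166 = 12.8841

12.8841


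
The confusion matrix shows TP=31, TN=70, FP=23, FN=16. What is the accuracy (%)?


Accuracy = (TP+TN)/(TP+TN+FP+FN)
= (31+70)/(140)
= 101/140 = 72.14%

72.14%


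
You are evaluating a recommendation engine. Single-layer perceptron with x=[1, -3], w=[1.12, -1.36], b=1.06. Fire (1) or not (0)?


z = (1)·(1.12) + (-3)·(-1.36) + 1.06
  = 6.26
step(z) = 1 (z≥0)

1


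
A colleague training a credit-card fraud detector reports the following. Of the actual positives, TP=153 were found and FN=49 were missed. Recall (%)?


Recall = TP/(TP+FN)
= 153/(153+49)
= 153/202 = 75.74%

75.74%


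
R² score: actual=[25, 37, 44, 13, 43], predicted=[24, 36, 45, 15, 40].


ȳ = 32.4
SS_res = Σ(y-ŷ)² = 16
SS_tot = Σ(y-ȳ)² = 699.2
R² = 1 - SS_res/SS_tot = 1 - 0.0229 = 0.9771

0.9771


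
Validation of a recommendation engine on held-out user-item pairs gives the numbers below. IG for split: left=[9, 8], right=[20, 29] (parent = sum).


Parent = [29, 37], H_parent = 0.9894
H_left = 0.9975 (n=17), H_right = 0.9755 (n=49)
H_children = (17/66)·0.9975 + (49/66)·0.9755 = 0.9812
IG = 0.9894 - 0.9812 = 0.0082

0.0082


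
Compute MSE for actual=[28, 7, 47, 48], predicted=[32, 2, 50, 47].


Squared errors: (28-32)²=16, (7-2)²=25, (47-50)²=9, (48-47)²=1
Sum = 51
MSE = 51/4 = 51/4

51/4


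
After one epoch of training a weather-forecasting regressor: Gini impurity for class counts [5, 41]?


Probabilities: [5/46, 41/46] ≈ [0.1087, 0.8913]
Σpᵢ² = (25 + 1681)/46² = 1706/2116
Gini = 1 - Σpᵢ² = 1 - 1706/2116 = 0.1938

0.1938


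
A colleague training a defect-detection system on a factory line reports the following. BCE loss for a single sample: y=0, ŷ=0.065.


BCE = -[y·ln(p) + (1-y)·ln(1-p)]
= -0 - 1·ln(1-0.065)
= -ln(0.935) = 0.0672

0.0672


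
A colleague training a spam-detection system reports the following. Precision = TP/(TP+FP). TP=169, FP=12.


Precision = TP/(TP+FP)
= 169/(169+12)
= 169/181 = 93.37%

93.37%


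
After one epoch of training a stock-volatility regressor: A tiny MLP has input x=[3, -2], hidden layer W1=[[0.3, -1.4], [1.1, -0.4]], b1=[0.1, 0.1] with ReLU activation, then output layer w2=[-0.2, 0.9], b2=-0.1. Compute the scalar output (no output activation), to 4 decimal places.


z1[0] = (0.3)·(3) + (-1.4)·(-2) + 0.1 = 3.8
z1[1] = (1.1)·(3) + (-0.4)·(-2) + 0.1 = 4.2
h = ReLU(z1) = [3.8, 4.2]
output = (-0.2)·(3.8) + (0.9)·(4.2) - 0.1 = 2.92

2.92


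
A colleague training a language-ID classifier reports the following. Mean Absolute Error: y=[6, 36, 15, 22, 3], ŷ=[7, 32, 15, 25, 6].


Absolute errors: |6-7|=1, |36-32|=4, |15-15|=0, |22-25|=3, |3-6|=3
Sum = 11
MAE = 11/5 = 11/5

11/5


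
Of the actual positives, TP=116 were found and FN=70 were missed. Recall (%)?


Recall = TP/(TP+FN)
= 116/(116+70)
= 116/186 = 62.37%

62.37%


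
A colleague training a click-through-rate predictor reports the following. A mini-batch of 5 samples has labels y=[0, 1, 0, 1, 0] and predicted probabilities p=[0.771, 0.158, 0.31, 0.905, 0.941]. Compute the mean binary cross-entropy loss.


L[0] = -ln(1-0.771) = -ln(0.229) = 1.474
L[1] = -ln(0.158) = 1.8452
L[2] = -ln(1-0.31) = -ln(0.69) = 0.3711
L[3] = -ln(0.905) = 0.0998
L[4] = -ln(1-0.941) = -ln(0.059) = 2.8302
mean = (1.474 + 1.8452 + 0.3711 + 0.0998 + 2.8302)/5 = 1.3241

1.3241


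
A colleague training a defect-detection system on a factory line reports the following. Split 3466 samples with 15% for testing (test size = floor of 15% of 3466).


Test = ⌊3466·15/100⌋ = 519
Train = 3466 - 519 = 2947

Train: 2947, Test: 519


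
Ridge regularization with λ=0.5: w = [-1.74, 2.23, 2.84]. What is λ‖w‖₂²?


‖w‖₂² = (-1.74)² + (2.23)² + (2.84)²
     = 3.0276 + 4.9729 + 8.0656
     = 16.0661
λ·‖w‖₂² = 0.5·16.0661 = 8.03305

8.03305


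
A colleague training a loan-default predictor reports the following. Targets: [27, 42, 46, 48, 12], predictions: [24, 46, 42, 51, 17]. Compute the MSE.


Squared errors: (27-24)²=9, (42-46)²=16, (46-42)²=16, (48-51)²=9, (12-17)²=25
Sum = 75
MSE = 75/5 = 15

15


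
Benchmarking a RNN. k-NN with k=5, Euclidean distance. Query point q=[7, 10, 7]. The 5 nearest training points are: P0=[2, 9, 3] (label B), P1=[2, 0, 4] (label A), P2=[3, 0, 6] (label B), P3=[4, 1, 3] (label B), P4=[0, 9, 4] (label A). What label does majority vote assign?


d(q,P0) = 6.4807  (label B)
d(q,P1) = 11.5758  (label A)
d(q,P2) = 10.8167  (label B)
d(q,P3) = 10.2956  (label B)
d(q,P4) = 7.6811  (label A)
Votes: A=2, B=3
Majority → B

B


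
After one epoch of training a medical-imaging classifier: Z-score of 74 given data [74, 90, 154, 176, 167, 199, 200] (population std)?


μ = 151.4286, σ = 46.6655
z = (74 - 151.4286)/46.6655 = -1.6592

-1.6592


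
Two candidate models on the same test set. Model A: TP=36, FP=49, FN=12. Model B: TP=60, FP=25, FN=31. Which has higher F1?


Model A: P=36/85=0.4235, R=36/48=0.75, F1=2PR/(P+R)=2TP/(2TP+FP+FN)=72/133=0.5414
Model B: P=60/85=0.7059, R=60/91=0.6593, F1=2PR/(P+R)=2TP/(2TP+FP+FN)=120/176=0.6818
0.5414 < 0.6818 → Model B

Model B


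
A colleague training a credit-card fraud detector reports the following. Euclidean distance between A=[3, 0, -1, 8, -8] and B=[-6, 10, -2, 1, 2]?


d = √((3+ 6)² + (0-10)² + (-1+ 2)² + (8-1)² + (-8-2)²)
  = √(81 + 100 + 1 + 49 + 100)
  = √331 = 18.1934

18.1934


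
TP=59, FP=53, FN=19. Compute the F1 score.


Precision = 59/112 = 0.5268
Recall = 59/78 = 0.7564
F1 = 2·P·R/(P+R) = 2·TP/(2·TP+FP+FN) = 118/(118+53+19) = 118/190 = 0.6211

0.6211


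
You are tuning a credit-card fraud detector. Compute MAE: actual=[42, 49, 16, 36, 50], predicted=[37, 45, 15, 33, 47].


Absolute errors: |42-37|=5, |49-45|=4, |16-15|=1, |36-33|=3, |50-47|=3
Sum = 16
MAE = 16/5 = 16/5

16/5


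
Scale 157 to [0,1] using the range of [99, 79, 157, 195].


min=79, max=195
(157-79)/(195-79) = 78/116 = 0.6724

0.6724


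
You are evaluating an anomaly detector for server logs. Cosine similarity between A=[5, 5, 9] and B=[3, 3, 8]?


A·B = 5·3 + 5·3 + 9·8 = 102
‖A‖ = √131 = 11.4455, ‖B‖ = √82 = 9.0554
cos = 102/(√131·√82) = 102/√10742 = 0.9841

0.9841


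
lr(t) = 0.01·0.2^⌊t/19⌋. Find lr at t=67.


n_drops = ⌊67/19⌋ = 3
lr = 0.01·0.2^3 = 0.01·0.008 = 0.00008

0.00008


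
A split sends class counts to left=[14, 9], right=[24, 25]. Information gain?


Parent = [38, 34], H_parent = 0.9978
H_left = 0.9656 (n=23), H_right = 0.9997 (n=49)
H_children = (23/72)·0.9656 + (49/72)·0.9997 = 0.9888
IG = 0.9978 - 0.9888 = 0.009

0.009


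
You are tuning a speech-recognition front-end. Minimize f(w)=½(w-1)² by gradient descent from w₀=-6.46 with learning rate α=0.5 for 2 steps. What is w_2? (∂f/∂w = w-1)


step 1: grad = -6.46-1 = -7.46; w = -6.46 - 0.5·(-7.46) = -2.73
step 2: grad = -2.73-1 = -3.73; w = -2.73 - 0.5·(-3.73) = -0.865

-0.865


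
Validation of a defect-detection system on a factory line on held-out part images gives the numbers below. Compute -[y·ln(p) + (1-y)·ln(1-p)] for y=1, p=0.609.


BCE = -[y·ln(p) + (1-y)·ln(1-p)]
= -1·ln(0.609) - 0
= -ln(0.609) = 0.4959

0.4959


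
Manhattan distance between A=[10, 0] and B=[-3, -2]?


d = |10+ 3| + |0+ 2|
  = 13 + 2
  = 15

15


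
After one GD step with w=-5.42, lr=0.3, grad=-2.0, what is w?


w_new = w - α·∇
= -5.42 - 0.3·-2.0
= -5.42 + 0.6
= -4.82

-4.82


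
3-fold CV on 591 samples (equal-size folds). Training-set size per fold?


Fold size = 591/3 = 197
Training per fold = 591 - 197 = 394

394


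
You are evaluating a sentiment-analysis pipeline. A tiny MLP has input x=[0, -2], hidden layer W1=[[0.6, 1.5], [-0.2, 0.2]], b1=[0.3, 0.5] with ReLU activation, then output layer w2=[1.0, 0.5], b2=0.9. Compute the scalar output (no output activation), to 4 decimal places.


z1[0] = (0.6)·(0) + (1.5)·(-2) + 0.3 = -2.7
z1[1] = (-0.2)·(0) + (0.2)·(-2) + 0.5 = 0.1
h = ReLU(z1) = [0.0, 0.1]
output = (1.0)·(0.0) + (0.5)·(0.1) + 0.9 = 0.95

0.95


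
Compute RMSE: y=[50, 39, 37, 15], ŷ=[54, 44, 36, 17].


MSE = 46/4 = 11.5
RMSE = √(46/4) = 3.3912

3.3912


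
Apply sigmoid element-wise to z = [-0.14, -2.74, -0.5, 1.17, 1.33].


σ(-0.14) = 1/(1+e^0.14) = 0.4651
σ(-2.74) = 1/(1+e^2.74) = 0.0607
σ(-0.5) = 1/(1+e^0.5) = 0.3775
σ(1.17) = 1/(1+e^-1.17) = 0.7631
σ(1.33) = 1/(1+e^-1.33) = 0.7908
result = [0.4651, 0.0607, 0.3775, 0.7631, 0.7908]

[0.4651, 0.0607, 0.3775, 0.7631, 0.7908]


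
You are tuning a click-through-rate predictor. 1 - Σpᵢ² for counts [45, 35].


Probabilities: [45/80, 35/80] ≈ [0.5625, 0.4375]
Σpᵢ² = (2025 + 1225)/80² = 3250/6400
Gini = 1 - Σpᵢ² = 1 - 3250/6400 = 0.4922

0.4922


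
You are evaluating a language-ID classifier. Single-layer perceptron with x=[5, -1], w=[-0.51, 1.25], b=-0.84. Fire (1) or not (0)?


z = (5)·(-0.51) + (-1)·(1.25) - 0.84
  = -4.64
step(z) = 0 (z<0)

0


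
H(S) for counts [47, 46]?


Probabilities: [47/93, 46/93] ≈ [0.5054, 0.4946]
H = -((47/93)·log₂(47/93) + (46/93)·log₂(46/93))
  = 0.9999 bits

0.9999 bits


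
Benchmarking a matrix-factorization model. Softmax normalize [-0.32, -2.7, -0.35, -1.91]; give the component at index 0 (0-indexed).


Exponentials: e^-0.32=0.7261, e^-2.7=0.0672, e^-0.35=0.7047, e^-1.91=0.1481
Sum = 1.6461
Softmax = [0.4411, 0.0408, 0.4281, 0.09]
p[0] = 0.7261/1.6461 = 0.4411

0.4411


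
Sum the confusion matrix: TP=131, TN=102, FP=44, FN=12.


Total = TP + TN + FP + FN
= 131 + 102 + 44 + 12
= 289
(Predicted positive: 175, predicted negative: 114)

289


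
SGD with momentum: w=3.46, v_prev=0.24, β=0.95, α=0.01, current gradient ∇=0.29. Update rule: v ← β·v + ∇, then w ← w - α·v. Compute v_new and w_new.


v_new = 0.95·0.24 + 0.29 = 0.228 + 0.29 = 0.518
w_new = 3.46 - 0.01·0.518 = 3.46 - 0.00518 = 3.45482

v_new=0.518, w_new=3.45482


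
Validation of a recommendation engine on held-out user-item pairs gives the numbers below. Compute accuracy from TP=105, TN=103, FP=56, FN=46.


Accuracy = (TP+TN)/(TP+TN+FP+FN)
= (105+103)/(310)
= 208/310 = 67.1%

67.1%


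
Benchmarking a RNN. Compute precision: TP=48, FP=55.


Precision = TP/(TP+FP)
= 48/(48+55)
= 48/103 = 46.6%

46.6%


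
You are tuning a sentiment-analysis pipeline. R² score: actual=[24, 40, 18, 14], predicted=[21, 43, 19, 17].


ȳ = 24
SS_res = Σ(y-ŷ)² = 28
SS_tot = Σ(y-ȳ)² = 392
R² = 1 - SS_res/SS_tot = 1 - 0.0714 = 0.9286

0.9286


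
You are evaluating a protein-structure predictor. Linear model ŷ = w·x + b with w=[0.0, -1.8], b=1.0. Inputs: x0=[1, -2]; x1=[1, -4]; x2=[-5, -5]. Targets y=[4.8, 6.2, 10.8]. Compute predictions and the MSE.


ŷ0 = (0.0)·(1) + (-1.8)·(-2) + 1.0 = 4.6
ŷ1 = (0.0)·(1) + (-1.8)·(-4) + 1.0 = 8.2
ŷ2 = (0.0)·(-5) + (-1.8)·(-5) + 1.0 = 10.0
errors² = [0.04, 4.0, 0.64]
MSE = 4.6800/3 = 1.56

1.56


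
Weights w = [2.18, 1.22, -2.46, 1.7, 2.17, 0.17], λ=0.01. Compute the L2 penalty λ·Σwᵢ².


‖w‖₂² = (2.18)² + (1.22)² + (-2.46)² + (1.7)² + (2.17)² + (0.17)²
     = 4.7524 + 1.4884 + 6.0516 + 2.89 + 4.7089 + 0.0289
     = 19.9202
λ·‖w‖₂² = 0.01·19.9202 = 0.199202

0.199202
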